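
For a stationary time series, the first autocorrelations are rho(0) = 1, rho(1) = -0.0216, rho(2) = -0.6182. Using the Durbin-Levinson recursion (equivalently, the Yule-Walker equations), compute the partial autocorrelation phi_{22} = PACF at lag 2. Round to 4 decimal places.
\phi_{22} = -0.6190

The PACF at lag k is phi_{kk}, the last component of the solution
to the Yule-Walker system G_k phi = r_k where
  (G_k)_{ij} = rho(|i - j|), (r_k)_i = rho(i), i,j = 1..k.
Equivalently, Durbin-Levinson gives phi_{kk} iteratively:
  phi_{11} = rho(1)
  phi_{kk} = [rho(k) - sum_{j=1..k-1} phi_{k-1,j} rho(k-j)]
            / [1 - sum_{j=1..k-1} phi_{k-1,j} rho(j)],
  phi_{k,j} = phi_{k-1,j} - phi_{kk} phi_{k-1,k-j},  j = 1..k-1.
Step k = 1:
  phi_11 = rho(1) = -0.0216.
Step k = 2:
  phi_22 = [rho(2) - phi_11 rho(1)] / [1 - phi_11 rho(1)] = [-0.6182 - (-0.0216)(-0.0216)] / [1 - (-0.0216)(-0.0216)]
         = -0.61866656 / 0.99953344 = -0.619.
Therefore phi_{22} = -0.6190.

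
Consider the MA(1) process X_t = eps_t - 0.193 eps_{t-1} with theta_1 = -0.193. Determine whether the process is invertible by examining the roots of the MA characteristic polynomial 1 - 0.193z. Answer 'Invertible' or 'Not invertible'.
\text{Invertible}

The MA(q) characteristic polynomial is P(z) = 1 - 0.193z.
Invertibility requires all roots to lie outside the unit circle, i.e. |z| > 1 for every root.
This is linear in z: 1 + (-0.193) z = 0  =>  z = -1/(-0.193) = 5.181347,  |z| = 5.181347.
Moduli of all roots: 5.1813.
All moduli strictly greater than 1? Yes.
Verdict: Invertible.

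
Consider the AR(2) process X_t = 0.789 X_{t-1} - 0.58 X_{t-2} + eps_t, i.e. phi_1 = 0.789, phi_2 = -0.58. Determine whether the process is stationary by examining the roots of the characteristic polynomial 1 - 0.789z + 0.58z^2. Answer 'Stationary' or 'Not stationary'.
\text{Stationary}

The AR(p) characteristic polynomial is P(z) = 1 - 0.789z + 0.58z^2.
Stationarity requires all roots to lie outside the unit circle, i.e. |z| > 1 for every root.
Set 1 + (-0.789) z + (0.58) z^2 = 0, i.e. a z^2 + b z + c = 0 with a = 0.58, b = -0.789, c = 1.
Discriminant D = b^2 - 4ac = (-0.789)^2 - 4*(0.58)*1 = 0.622521 - (2.32) = -1.697479.
D < 0, so the roots are the complex-conjugate pair z = (-b +/- i sqrt(-D)) / (2a) = 0.6802 +/- 1.1232i.
For a conjugate pair |z|^2 = z * conj(z) = (product of roots) = c/a = 1/(0.58) = 1.724138, so |z| = sqrt(1.724138) = 1.3131 for both roots.
Moduli of all roots: 1.3131, 1.3131.
All moduli strictly greater than 1? Yes.
Verdict: Stationary.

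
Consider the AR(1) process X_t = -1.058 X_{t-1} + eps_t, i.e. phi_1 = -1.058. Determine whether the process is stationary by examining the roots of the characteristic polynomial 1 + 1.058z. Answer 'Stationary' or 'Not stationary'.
\text{Not stationary}

The AR(p) characteristic polynomial is P(z) = 1 + 1.058z.
Stationarity requires all roots to lie outside the unit circle, i.e. |z| > 1 for every root.
This is linear in z: 1 + (1.058) z = 0  =>  z = -1/(1.058) = -0.94518,  |z| = 0.94518.
Moduli of all roots: 0.9452.
All moduli strictly greater than 1? No.
Verdict: Not stationary.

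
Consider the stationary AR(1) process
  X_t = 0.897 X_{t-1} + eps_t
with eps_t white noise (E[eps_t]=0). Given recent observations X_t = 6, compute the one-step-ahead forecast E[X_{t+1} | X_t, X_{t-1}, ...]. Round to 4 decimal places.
E[X_{t+1} \mid \mathcal F_t] = 5.3820

For an AR(p) model X_t = c + sum_i phi_i X_{t-i} + eps_t, the
one-step-ahead conditional mean is
  E[X_{t+1} | X_t, ...] = c + sum_i phi_i X_{t+1-i}.
Substitute known values:
  E[X_{t+1} | ...] = (0.897) * (6)
                   = 5.3820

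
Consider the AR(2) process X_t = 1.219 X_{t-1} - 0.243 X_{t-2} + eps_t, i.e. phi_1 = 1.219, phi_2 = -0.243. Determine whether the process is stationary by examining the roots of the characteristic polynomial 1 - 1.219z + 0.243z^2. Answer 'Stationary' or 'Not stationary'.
\text{Stationary}

The AR(p) characteristic polynomial is P(z) = 1 - 1.219z + 0.243z^2.
Stationarity requires all roots to lie outside the unit circle, i.e. |z| > 1 for every root.
Set 1 + (-1.219) z + (0.243) z^2 = 0, i.e. a z^2 + b z + c = 0 with a = 0.243, b = -1.219, c = 1.
Discriminant D = b^2 - 4ac = (-1.219)^2 - 4*(0.243)*1 = 1.485961 - (0.972) = 0.513961.
D >= 0, so the roots are real: z = (-b +/- sqrt(D)) / (2a) = (1.219 +/- 0.716911) / (0.486).
  z_1 = (1.219 + 0.716911) / (0.486) = 3.9834,   |z_1| = 3.9834.
  z_2 = (1.219 - 0.716911) / (0.486) = 1.0331,   |z_2| = 1.0331.
Moduli of all roots: 3.9834, 1.0331.
All moduli strictly greater than 1? Yes.
Verdict: Stationary.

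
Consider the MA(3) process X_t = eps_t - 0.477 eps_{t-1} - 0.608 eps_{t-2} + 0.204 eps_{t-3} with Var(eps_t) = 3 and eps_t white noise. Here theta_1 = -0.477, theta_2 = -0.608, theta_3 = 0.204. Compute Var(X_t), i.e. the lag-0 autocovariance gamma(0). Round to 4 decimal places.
\gamma(0) = 4.9164

For an MA(q) process X_t = eps_t + sum_i theta_i eps_{t-i} with
Var(eps_t) = sigma^2, the variance is
  gamma(0) = sigma^2 * (1 + sum_i theta_i^2).
  sum_i theta_i^2 = (-0.477)^2 + (-0.608)^2 + (0.204)^2 = 0.227529 + 0.369664 + 0.041616 = 0.638809.
  gamma(0) = 3 * (1 + 0.638809) = 3 * 1.638809 = 4.916427, which rounds to 4.9164.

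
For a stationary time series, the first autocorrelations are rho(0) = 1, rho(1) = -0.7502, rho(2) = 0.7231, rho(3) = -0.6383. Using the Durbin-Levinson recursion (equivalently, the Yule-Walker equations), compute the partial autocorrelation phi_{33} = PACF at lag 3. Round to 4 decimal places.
\phi_{33} = -0.0520

The PACF at lag k is phi_{kk}, the last component of the solution
to the Yule-Walker system G_k phi = r_k where
  (G_k)_{ij} = rho(|i - j|), (r_k)_i = rho(i), i,j = 1..k.
Equivalently, Durbin-Levinson gives phi_{kk} iteratively:
  phi_{11} = rho(1)
  phi_{kk} = [rho(k) - sum_{j=1..k-1} phi_{k-1,j} rho(k-j)]
            / [1 - sum_{j=1..k-1} phi_{k-1,j} rho(j)],
  phi_{k,j} = phi_{k-1,j} - phi_{kk} phi_{k-1,k-j},  j = 1..k-1.
Step k = 1:
  phi_11 = rho(1) = -0.7502.
Step k = 2:
  phi_22 = [rho(2) - phi_11 rho(1)] / [1 - phi_11 rho(1)] = [0.7231 - (-0.7502)(-0.7502)] / [1 - (-0.7502)(-0.7502)]
         = 0.16029996 / 0.43719996 = 0.366651.
  Update: phi_21 = phi_11 - phi_22 phi_11 = -0.7502 - (0.366651)(-0.7502) = -0.475138.
Step k = 3:
  phi_33 = [rho(3) - phi_21 rho(2) - phi_22 rho(1)] / [1 - phi_21 rho(1) - phi_22 rho(2)]
    numerator   = -0.6383 - (-0.475138)(0.7231) - (0.366651)(-0.7502) = -0.01966575
    denominator = 1 - (-0.475138)(-0.7502) - (0.366651)(0.7231) = 0.37842576
  phi_33 = -0.01966575 / 0.37842576 = -0.052.
Therefore phi_{33} = -0.0520.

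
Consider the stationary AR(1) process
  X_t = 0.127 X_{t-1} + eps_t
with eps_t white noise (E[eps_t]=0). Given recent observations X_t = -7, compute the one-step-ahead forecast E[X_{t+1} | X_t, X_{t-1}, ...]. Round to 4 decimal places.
E[X_{t+1} \mid \mathcal F_t] = -0.8890

For an AR(p) model X_t = c + sum_i phi_i X_{t-i} + eps_t, the
one-step-ahead conditional mean is
  E[X_{t+1} | X_t, ...] = c + sum_i phi_i X_{t+1-i}.
Substitute known values:
  E[X_{t+1} | ...] = (0.127) * (-7)
                   = -0.8890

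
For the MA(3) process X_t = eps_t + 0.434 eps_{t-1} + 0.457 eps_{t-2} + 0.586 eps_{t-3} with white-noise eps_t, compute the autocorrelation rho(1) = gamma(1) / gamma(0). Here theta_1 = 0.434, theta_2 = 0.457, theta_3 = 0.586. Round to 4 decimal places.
\rho(1) = 0.5171

For an MA(q) process with theta_0 = 1, the autocovariance is
  gamma(k) = sigma^2 * sum_{i=0..q-k} theta_i * theta_{i+k},
and rho(k) = gamma(k) / gamma(0). Sigma^2 cancels.
  numerator   = (1)*(0.434) + (0.434)*(0.457) + (0.457)*(0.586) = 0.90014.
  denominator = (1)^2 + (0.434)^2 + (0.457)^2 + (0.586)^2 = 1.740601.
  rho(1) = 0.90014 / 1.740601 = 0.5171.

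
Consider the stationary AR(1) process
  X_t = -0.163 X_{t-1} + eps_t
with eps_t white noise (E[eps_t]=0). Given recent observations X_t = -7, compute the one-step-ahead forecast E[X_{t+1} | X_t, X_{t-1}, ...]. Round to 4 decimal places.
E[X_{t+1} \mid \mathcal F_t] = 1.1410

For an AR(p) model X_t = c + sum_i phi_i X_{t-i} + eps_t, the
one-step-ahead conditional mean is
  E[X_{t+1} | X_t, ...] = c + sum_i phi_i X_{t+1-i}.
Substitute known values:
  E[X_{t+1} | ...] = (-0.163) * (-7)
                   = 1.1410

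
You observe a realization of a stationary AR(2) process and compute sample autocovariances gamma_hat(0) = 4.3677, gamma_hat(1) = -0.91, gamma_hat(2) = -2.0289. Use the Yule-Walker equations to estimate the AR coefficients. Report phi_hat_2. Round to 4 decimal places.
\hat\phi_{2} = -0.5310

The Yule-Walker equations for an AR(p) process read, in matrix form,
  Gamma_p phi = r_p,   with   (Gamma_p)_{ij} = gamma(|i - j|),
                       (r_p)_i = gamma(i),   i,j = 1..p.
Substitute the sample gammas (Toeplitz matrix and right-hand side of size 2):
  Gamma_p = [[4.3677, -0.91], [-0.91, 4.3677]]
  r_p     = [-0.91, -2.0289]
Written out:
  4.3677 phi_1 - 0.91 phi_2 = -0.91
  -0.91 phi_1 + 4.3677 phi_2 = -2.0289
Solve by Cramer's rule:
  det = gamma(0)^2 - gamma(1)^2 = (4.3677)^2 - (-0.91)^2 = 19.07680329 - 0.8281 = 18.24870329
  phi_hat_1 = [gamma(1) gamma(0) - gamma(1) gamma(2)] / det = [(-0.91)(4.3677) - (-0.91)(-2.0289)] / 18.24870329 = -5.820906 / 18.24870329 = -0.319
  phi_hat_2 = [gamma(0) gamma(2) - gamma(1)^2] / det = [(4.3677)(-2.0289) - (-0.91)^2] / 18.24870329 = -9.68972653 / 18.24870329 = -0.531
So phi_hat = [-0.3190, -0.5310].
Therefore phi_hat_2 = -0.5310.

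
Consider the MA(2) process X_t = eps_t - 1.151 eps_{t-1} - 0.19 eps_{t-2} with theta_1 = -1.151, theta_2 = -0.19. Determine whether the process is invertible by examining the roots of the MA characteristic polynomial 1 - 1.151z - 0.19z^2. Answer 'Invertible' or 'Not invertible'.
\text{Not invertible}

The MA(q) characteristic polynomial is P(z) = 1 - 1.151z - 0.19z^2.
Invertibility requires all roots to lie outside the unit circle, i.e. |z| > 1 for every root.
Set 1 + (-1.151) z + (-0.19) z^2 = 0, i.e. a z^2 + b z + c = 0 with a = -0.19, b = -1.151, c = 1.
Discriminant D = b^2 - 4ac = (-1.151)^2 - 4*(-0.19)*1 = 1.324801 - (-0.76) = 2.084801.
D >= 0, so the roots are real: z = (-b +/- sqrt(D)) / (2a) = (1.151 +/- 1.443884) / (-0.38).
  z_1 = (1.151 + 1.443884) / (-0.38) = -6.8286,   |z_1| = 6.8286.
  z_2 = (1.151 - 1.443884) / (-0.38) = 0.7707,   |z_2| = 0.7707.
Moduli of all roots: 6.8286, 0.7707.
All moduli strictly greater than 1? No.
Verdict: Not invertible.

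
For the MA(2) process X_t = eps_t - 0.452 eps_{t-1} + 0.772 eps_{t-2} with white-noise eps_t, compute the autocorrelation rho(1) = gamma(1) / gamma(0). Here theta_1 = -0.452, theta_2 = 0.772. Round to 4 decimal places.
\rho(1) = -0.4449

For an MA(q) process with theta_0 = 1, the autocovariance is
  gamma(k) = sigma^2 * sum_{i=0..q-k} theta_i * theta_{i+k},
and rho(k) = gamma(k) / gamma(0). Sigma^2 cancels.
  numerator   = (1)*(-0.452) + (-0.452)*(0.772) = -0.800944.
  denominator = (1)^2 + (-0.452)^2 + (0.772)^2 = 1.800288.
  rho(1) = -0.800944 / 1.800288 = -0.4449.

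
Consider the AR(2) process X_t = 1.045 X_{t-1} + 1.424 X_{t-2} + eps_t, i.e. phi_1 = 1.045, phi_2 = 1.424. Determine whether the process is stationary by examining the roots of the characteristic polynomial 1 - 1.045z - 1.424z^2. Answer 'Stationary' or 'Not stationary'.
\text{Not stationary}

The AR(p) characteristic polynomial is P(z) = 1 - 1.045z - 1.424z^2.
Stationarity requires all roots to lie outside the unit circle, i.e. |z| > 1 for every root.
Set 1 + (-1.045) z + (-1.424) z^2 = 0, i.e. a z^2 + b z + c = 0 with a = -1.424, b = -1.045, c = 1.
Discriminant D = b^2 - 4ac = (-1.045)^2 - 4*(-1.424)*1 = 1.092025 - (-5.696) = 6.788025.
D >= 0, so the roots are real: z = (-b +/- sqrt(D)) / (2a) = (1.045 +/- 2.605384) / (-2.848).
  z_1 = (1.045 + 2.605384) / (-2.848) = -1.2817,   |z_1| = 1.2817.
  z_2 = (1.045 - 2.605384) / (-2.848) = 0.5479,   |z_2| = 0.5479.
Moduli of all roots: 1.2817, 0.5479.
All moduli strictly greater than 1? No.
Verdict: Not stationary.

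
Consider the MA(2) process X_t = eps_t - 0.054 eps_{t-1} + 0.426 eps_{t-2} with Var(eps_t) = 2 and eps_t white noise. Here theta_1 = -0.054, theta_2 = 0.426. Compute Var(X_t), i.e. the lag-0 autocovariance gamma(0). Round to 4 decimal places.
\gamma(0) = 2.3688

For an MA(q) process X_t = eps_t + sum_i theta_i eps_{t-i} with
Var(eps_t) = sigma^2, the variance is
  gamma(0) = sigma^2 * (1 + sum_i theta_i^2).
  sum_i theta_i^2 = (-0.054)^2 + (0.426)^2 = 0.002916 + 0.181476 = 0.184392.
  gamma(0) = 2 * (1 + 0.184392) = 2 * 1.184392 = 2.368784, which rounds to 2.3688.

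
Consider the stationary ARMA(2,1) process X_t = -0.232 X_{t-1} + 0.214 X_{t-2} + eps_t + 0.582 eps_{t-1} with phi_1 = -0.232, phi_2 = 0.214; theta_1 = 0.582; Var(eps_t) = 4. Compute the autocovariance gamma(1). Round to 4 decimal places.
\gamma(1) = 1.6130

Multiply the model equation by X_{t-k} and take expectations. With theta_0 = psi_0 = 1 and psi_j the MA(infinity) weights, this gives
  gamma(k) - sum_i phi_i gamma(k-i) = c_k,
  c_k = sigma^2 * sum_{j=k..q} theta_j psi_{j-k}   (c_k = 0 for k > q),
using gamma(-m) = gamma(m).
psi-weights needed (psi_j = theta_j + sum_i phi_i psi_{j-i}):
  psi_1 = theta_1 + phi_1 = 0.582 + (-0.232) = 0.35
Right-hand sides:
  c_0 = sigma^2 (1 + theta_1 psi_1) = 4 * (1 + (0.582)(0.35)) = 4 * 1.2037 = 4.8148
  c_1 = sigma^2 theta_1 = 4 * (0.582) = 2.328
  c_2 = 0
Equations for k = 0, 1, 2 (AR order 2, c_2 = 0):
  (E0) gamma(0) = phi_1 gamma(1) + phi_2 gamma(2) + c_0
  (E1) gamma(1) = phi_1 gamma(0) + phi_2 gamma(1) + c_1
  (E2) gamma(2) = phi_1 gamma(1) + phi_2 gamma(0)
From (E1): gamma(1) = A gamma(0) + B with
  A = phi_1 / (1 - phi_2) = -0.232 / 0.786 = -0.295165,   B = c_1 / (1 - phi_2) = 2.328 / 0.786 = 2.961832.
Insert (E2) into (E0): gamma(0) (1 - phi_2^2) = phi_1 (1 + phi_2) gamma(1) + c_0.
  phi_1 (1 + phi_2) = (-0.232)(1.214) = -0.281648,   1 - phi_2^2 = 0.954204.
Replace gamma(1) by A gamma(0) + B and collect gamma(0):
  gamma(0) [0.954204 - (-0.281648)(-0.295165)] = (-0.281648)(2.961832) + 4.8148
  gamma(0) * 0.871071 = 3.980606
  gamma(0) = 3.980606 / 0.871071 = 4.569782.
  gamma(1) = A gamma(0) + B = (-0.295165)(4.569782) + (2.961832) = 1.61299.
Therefore gamma(1) = 1.6130 (to 4 decimal places).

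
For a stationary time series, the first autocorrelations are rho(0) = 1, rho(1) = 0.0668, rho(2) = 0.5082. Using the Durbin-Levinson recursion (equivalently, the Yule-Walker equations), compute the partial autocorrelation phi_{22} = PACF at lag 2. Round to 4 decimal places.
\phi_{22} = 0.5060

The PACF at lag k is phi_{kk}, the last component of the solution
to the Yule-Walker system G_k phi = r_k where
  (G_k)_{ij} = rho(|i - j|), (r_k)_i = rho(i), i,j = 1..k.
Equivalently, Durbin-Levinson gives phi_{kk} iteratively:
  phi_{11} = rho(1)
  phi_{kk} = [rho(k) - sum_{j=1..k-1} phi_{k-1,j} rho(k-j)]
            / [1 - sum_{j=1..k-1} phi_{k-1,j} rho(j)],
  phi_{k,j} = phi_{k-1,j} - phi_{kk} phi_{k-1,k-j},  j = 1..k-1.
Step k = 1:
  phi_11 = rho(1) = 0.0668.
Step k = 2:
  phi_22 = [rho(2) - phi_11 rho(1)] / [1 - phi_11 rho(1)] = [0.5082 - (0.0668)(0.0668)] / [1 - (0.0668)(0.0668)]
         = 0.50373776 / 0.99553776 = 0.506.
Therefore phi_{22} = 0.5060.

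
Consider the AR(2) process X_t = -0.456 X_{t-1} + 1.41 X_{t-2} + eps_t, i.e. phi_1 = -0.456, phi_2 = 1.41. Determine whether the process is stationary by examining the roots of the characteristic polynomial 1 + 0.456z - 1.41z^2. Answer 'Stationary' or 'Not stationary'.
\text{Not stationary}

The AR(p) characteristic polynomial is P(z) = 1 + 0.456z - 1.41z^2.
Stationarity requires all roots to lie outside the unit circle, i.e. |z| > 1 for every root.
Set 1 + (0.456) z + (-1.41) z^2 = 0, i.e. a z^2 + b z + c = 0 with a = -1.41, b = 0.456, c = 1.
Discriminant D = b^2 - 4ac = (0.456)^2 - 4*(-1.41)*1 = 0.207936 - (-5.64) = 5.847936.
D >= 0, so the roots are real: z = (-b +/- sqrt(D)) / (2a) = (-0.456 +/- 2.418251) / (-2.82).
  z_1 = (-0.456 + 2.418251) / (-2.82) = -0.6958,   |z_1| = 0.6958.
  z_2 = (-0.456 - 2.418251) / (-2.82) = 1.0192,   |z_2| = 1.0192.
Moduli of all roots: 0.6958, 1.0192.
All moduli strictly greater than 1? No.
Verdict: Not stationary.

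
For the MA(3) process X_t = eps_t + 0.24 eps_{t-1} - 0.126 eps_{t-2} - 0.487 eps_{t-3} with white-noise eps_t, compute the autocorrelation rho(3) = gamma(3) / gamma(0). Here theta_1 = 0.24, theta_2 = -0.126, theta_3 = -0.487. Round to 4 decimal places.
\rho(3) = -0.3716

For an MA(q) process with theta_0 = 1, the autocovariance is
  gamma(k) = sigma^2 * sum_{i=0..q-k} theta_i * theta_{i+k},
and rho(k) = gamma(k) / gamma(0). Sigma^2 cancels.
  numerator   = (1)*(-0.487) = -0.487.
  denominator = (1)^2 + (0.24)^2 + (-0.126)^2 + (-0.487)^2 = 1.310645.
  rho(3) = -0.487 / 1.310645 = -0.3716.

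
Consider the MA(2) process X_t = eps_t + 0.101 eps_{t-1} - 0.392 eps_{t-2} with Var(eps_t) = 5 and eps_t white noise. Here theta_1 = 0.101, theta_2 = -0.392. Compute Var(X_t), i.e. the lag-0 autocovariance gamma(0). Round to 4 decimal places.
\gamma(0) = 5.8193

For an MA(q) process X_t = eps_t + sum_i theta_i eps_{t-i} with
Var(eps_t) = sigma^2, the variance is
  gamma(0) = sigma^2 * (1 + sum_i theta_i^2).
  sum_i theta_i^2 = (0.101)^2 + (-0.392)^2 = 0.010201 + 0.153664 = 0.163865.
  gamma(0) = 5 * (1 + 0.163865) = 5 * 1.163865 = 5.819325, which rounds to 5.8193.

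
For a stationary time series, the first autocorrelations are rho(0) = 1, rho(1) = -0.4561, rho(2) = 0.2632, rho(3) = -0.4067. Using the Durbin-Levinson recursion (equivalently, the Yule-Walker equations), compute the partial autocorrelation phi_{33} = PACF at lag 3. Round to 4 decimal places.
\phi_{33} = -0.3340

The PACF at lag k is phi_{kk}, the last component of the solution
to the Yule-Walker system G_k phi = r_k where
  (G_k)_{ij} = rho(|i - j|), (r_k)_i = rho(i), i,j = 1..k.
Equivalently, Durbin-Levinson gives phi_{kk} iteratively:
  phi_{11} = rho(1)
  phi_{kk} = [rho(k) - sum_{j=1..k-1} phi_{k-1,j} rho(k-j)]
            / [1 - sum_{j=1..k-1} phi_{k-1,j} rho(j)],
  phi_{k,j} = phi_{k-1,j} - phi_{kk} phi_{k-1,k-j},  j = 1..k-1.
Step k = 1:
  phi_11 = rho(1) = -0.4561.
Step k = 2:
  phi_22 = [rho(2) - phi_11 rho(1)] / [1 - phi_11 rho(1)] = [0.2632 - (-0.4561)(-0.4561)] / [1 - (-0.4561)(-0.4561)]
         = 0.05517279 / 0.79197279 = 0.069665.
  Update: phi_21 = phi_11 - phi_22 phi_11 = -0.4561 - (0.069665)(-0.4561) = -0.424326.
Step k = 3:
  phi_33 = [rho(3) - phi_21 rho(2) - phi_22 rho(1)] / [1 - phi_21 rho(1) - phi_22 rho(2)]
    numerator   = -0.4067 - (-0.424326)(0.2632) - (0.069665)(-0.4561) = -0.26324324
    denominator = 1 - (-0.424326)(-0.4561) - (0.069665)(0.2632) = 0.78812918
  phi_33 = -0.26324324 / 0.78812918 = -0.334.
Therefore phi_{33} = -0.3340.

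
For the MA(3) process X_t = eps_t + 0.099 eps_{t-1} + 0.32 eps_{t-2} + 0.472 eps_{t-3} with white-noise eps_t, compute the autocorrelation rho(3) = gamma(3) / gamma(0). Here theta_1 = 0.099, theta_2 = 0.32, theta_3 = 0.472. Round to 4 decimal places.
\rho(3) = 0.3536

For an MA(q) process with theta_0 = 1, the autocovariance is
  gamma(k) = sigma^2 * sum_{i=0..q-k} theta_i * theta_{i+k},
and rho(k) = gamma(k) / gamma(0). Sigma^2 cancels.
  numerator   = (1)*(0.472) = 0.472.
  denominator = (1)^2 + (0.099)^2 + (0.32)^2 + (0.472)^2 = 1.334985.
  rho(3) = 0.472 / 1.334985 = 0.3536.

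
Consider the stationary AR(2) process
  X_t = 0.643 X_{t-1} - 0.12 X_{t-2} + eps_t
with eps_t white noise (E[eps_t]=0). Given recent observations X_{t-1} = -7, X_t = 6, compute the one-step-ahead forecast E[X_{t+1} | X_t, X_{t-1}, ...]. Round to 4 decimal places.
E[X_{t+1} \mid \mathcal F_t] = 4.6980

For an AR(p) model X_t = c + sum_i phi_i X_{t-i} + eps_t, the
one-step-ahead conditional mean is
  E[X_{t+1} | X_t, ...] = c + sum_i phi_i X_{t+1-i}.
Substitute known values:
  E[X_{t+1} | ...] = (0.643) * (6) + (-0.12) * (-7)
                   = 4.6980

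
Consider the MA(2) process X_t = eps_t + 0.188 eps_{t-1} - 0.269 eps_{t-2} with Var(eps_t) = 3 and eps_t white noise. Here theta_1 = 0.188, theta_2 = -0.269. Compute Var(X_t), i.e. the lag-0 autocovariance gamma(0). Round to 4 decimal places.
\gamma(0) = 3.3231

For an MA(q) process X_t = eps_t + sum_i theta_i eps_{t-i} with
Var(eps_t) = sigma^2, the variance is
  gamma(0) = sigma^2 * (1 + sum_i theta_i^2).
  sum_i theta_i^2 = (0.188)^2 + (-0.269)^2 = 0.035344 + 0.072361 = 0.107705.
  gamma(0) = 3 * (1 + 0.107705) = 3 * 1.107705 = 3.323115, which rounds to 3.3231.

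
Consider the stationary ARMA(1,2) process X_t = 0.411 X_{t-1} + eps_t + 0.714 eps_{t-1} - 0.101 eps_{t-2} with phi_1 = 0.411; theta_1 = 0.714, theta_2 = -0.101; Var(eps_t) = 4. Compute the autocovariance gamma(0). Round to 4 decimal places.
\gamma(0) = 9.6910

Multiply the model equation by X_{t-k} and take expectations. With theta_0 = psi_0 = 1 and psi_j the MA(infinity) weights, this gives
  gamma(k) - sum_i phi_i gamma(k-i) = c_k,
  c_k = sigma^2 * sum_{j=k..q} theta_j psi_{j-k}   (c_k = 0 for k > q),
using gamma(-m) = gamma(m).
psi-weights needed (psi_j = theta_j + sum_i phi_i psi_{j-i}):
  psi_1 = theta_1 + phi_1 = 0.714 + (0.411) = 1.125
  psi_2 = theta_2 + phi_1 psi_1 = -0.101 + (0.411)(1.125) = 0.361375
Right-hand sides:
  c_0 = sigma^2 (1 + theta_1 psi_1 + theta_2 psi_2) = 4 * (1 + (0.714)(1.125) + (-0.101)(0.361375)) = 4 * 1.766751 = 7.067005
  c_1 = sigma^2 (theta_1 + theta_2 psi_1) = 4 * (0.714 + (-0.101)(1.125)) = 2.4015
  c_2 = sigma^2 theta_2 = 4 * (-0.101) = -0.404
Equations for k = 0 and k = 1 (AR order 1):
  gamma(0) = phi_1 gamma(1) + c_0
  gamma(1) = phi_1 gamma(0) + c_1
Substituting the second into the first: gamma(0) (1 - phi_1^2) = c_0 + phi_1 c_1, so
  gamma(0) = (c_0 + phi_1 c_1) / (1 - phi_1^2) = (7.067005 + (0.411)(2.4015)) / (1 - (0.411)^2) = 8.054021 / 0.831079 = 9.691041.
Therefore gamma(0) = 9.6910 (to 4 decimal places).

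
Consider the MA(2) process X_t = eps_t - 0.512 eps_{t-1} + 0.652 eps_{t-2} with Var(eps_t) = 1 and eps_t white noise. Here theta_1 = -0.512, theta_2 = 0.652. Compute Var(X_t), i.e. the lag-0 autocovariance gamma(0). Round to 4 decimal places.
\gamma(0) = 1.6872

For an MA(q) process X_t = eps_t + sum_i theta_i eps_{t-i} with
Var(eps_t) = sigma^2, the variance is
  gamma(0) = sigma^2 * (1 + sum_i theta_i^2).
  sum_i theta_i^2 = (-0.512)^2 + (0.652)^2 = 0.262144 + 0.425104 = 0.687248.
  gamma(0) = 1 * (1 + 0.687248) = 1 * 1.687248 = 1.687248, which rounds to 1.6872.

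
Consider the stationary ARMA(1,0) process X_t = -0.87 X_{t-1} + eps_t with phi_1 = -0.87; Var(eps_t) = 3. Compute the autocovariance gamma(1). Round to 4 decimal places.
\gamma(1) = -10.7363

Multiply the model equation by X_{t-k} and take expectations. With theta_0 = psi_0 = 1 and psi_j the MA(infinity) weights, this gives
  gamma(k) - sum_i phi_i gamma(k-i) = c_k,
  c_k = sigma^2 * sum_{j=k..q} theta_j psi_{j-k}   (c_k = 0 for k > q),
using gamma(-m) = gamma(m).
Pure AR (q = 0): c_0 = sigma^2 = 3, c_k = 0 for k >= 1.
Equations for k = 0 and k = 1 (AR order 1):
  gamma(0) = phi_1 gamma(1) + c_0
  gamma(1) = phi_1 gamma(0) + c_1
Substituting the second into the first: gamma(0) (1 - phi_1^2) = c_0 + phi_1 c_1, so
  gamma(0) = c_0 / (1 - phi_1^2) = 3 / (1 - (-0.87)^2) = 3 / 0.2431 = 12.340601.
  gamma(1) = phi_1 gamma(0) = (-0.87)(12.340601) = -10.736323.
Therefore gamma(1) = -10.7363 (to 4 decimal places).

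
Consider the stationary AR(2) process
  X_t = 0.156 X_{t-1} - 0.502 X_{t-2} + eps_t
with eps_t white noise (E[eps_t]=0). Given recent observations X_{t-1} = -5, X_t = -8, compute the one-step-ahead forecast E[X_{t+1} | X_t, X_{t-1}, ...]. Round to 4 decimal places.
E[X_{t+1} \mid \mathcal F_t] = 1.2620

For an AR(p) model X_t = c + sum_i phi_i X_{t-i} + eps_t, the
one-step-ahead conditional mean is
  E[X_{t+1} | X_t, ...] = c + sum_i phi_i X_{t+1-i}.
Substitute known values:
  E[X_{t+1} | ...] = (0.156) * (-8) + (-0.502) * (-5)
                   = 1.2620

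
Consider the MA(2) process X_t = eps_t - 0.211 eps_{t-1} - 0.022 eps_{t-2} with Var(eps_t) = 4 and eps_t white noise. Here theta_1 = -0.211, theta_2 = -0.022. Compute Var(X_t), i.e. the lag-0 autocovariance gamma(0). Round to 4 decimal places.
\gamma(0) = 4.1800

For an MA(q) process X_t = eps_t + sum_i theta_i eps_{t-i} with
Var(eps_t) = sigma^2, the variance is
  gamma(0) = sigma^2 * (1 + sum_i theta_i^2).
  sum_i theta_i^2 = (-0.211)^2 + (-0.022)^2 = 0.044521 + 0.000484 = 0.045005.
  gamma(0) = 4 * (1 + 0.045005) = 4 * 1.045005 = 4.18002, which rounds to 4.1800.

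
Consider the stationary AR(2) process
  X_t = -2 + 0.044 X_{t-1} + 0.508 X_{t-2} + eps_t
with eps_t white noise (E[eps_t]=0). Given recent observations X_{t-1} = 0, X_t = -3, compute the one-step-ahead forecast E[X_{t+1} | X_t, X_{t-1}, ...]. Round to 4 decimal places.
E[X_{t+1} \mid \mathcal F_t] = -2.1320

For an AR(p) model X_t = c + sum_i phi_i X_{t-i} + eps_t, the
one-step-ahead conditional mean is
  E[X_{t+1} | X_t, ...] = c + sum_i phi_i X_{t+1-i}.
Substitute known values:
  E[X_{t+1} | ...] = -2 + (0.044) * (-3) + (0.508) * (0)
                   = -2.1320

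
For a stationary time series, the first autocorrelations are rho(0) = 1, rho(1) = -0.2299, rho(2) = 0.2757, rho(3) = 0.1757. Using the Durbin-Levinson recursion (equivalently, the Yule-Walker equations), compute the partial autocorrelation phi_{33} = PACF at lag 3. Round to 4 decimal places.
\phi_{33} = 0.3110

The PACF at lag k is phi_{kk}, the last component of the solution
to the Yule-Walker system G_k phi = r_k where
  (G_k)_{ij} = rho(|i - j|), (r_k)_i = rho(i), i,j = 1..k.
Equivalently, Durbin-Levinson gives phi_{kk} iteratively:
  phi_{11} = rho(1)
  phi_{kk} = [rho(k) - sum_{j=1..k-1} phi_{k-1,j} rho(k-j)]
            / [1 - sum_{j=1..k-1} phi_{k-1,j} rho(j)],
  phi_{k,j} = phi_{k-1,j} - phi_{kk} phi_{k-1,k-j},  j = 1..k-1.
Step k = 1:
  phi_11 = rho(1) = -0.2299.
Step k = 2:
  phi_22 = [rho(2) - phi_11 rho(1)] / [1 - phi_11 rho(1)] = [0.2757 - (-0.2299)(-0.2299)] / [1 - (-0.2299)(-0.2299)]
         = 0.22284599 / 0.94714599 = 0.235282.
  Update: phi_21 = phi_11 - phi_22 phi_11 = -0.2299 - (0.235282)(-0.2299) = -0.175809.
Step k = 3:
  phi_33 = [rho(3) - phi_21 rho(2) - phi_22 rho(1)] / [1 - phi_21 rho(1) - phi_22 rho(2)]
    numerator   = 0.1757 - (-0.175809)(0.2757) - (0.235282)(-0.2299) = 0.27826171
    denominator = 1 - (-0.175809)(-0.2299) - (0.235282)(0.2757) = 0.89471444
  phi_33 = 0.27826171 / 0.89471444 = 0.311.
Therefore phi_{33} = 0.3110.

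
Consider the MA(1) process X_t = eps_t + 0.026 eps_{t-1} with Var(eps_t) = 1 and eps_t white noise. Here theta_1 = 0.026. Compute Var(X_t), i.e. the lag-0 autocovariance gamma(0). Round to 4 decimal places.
\gamma(0) = 1.0007

For an MA(q) process X_t = eps_t + sum_i theta_i eps_{t-i} with
Var(eps_t) = sigma^2, the variance is
  gamma(0) = sigma^2 * (1 + sum_i theta_i^2).
  sum_i theta_i^2 = (0.026)^2 = 0.000676.
  gamma(0) = 1 * (1 + 0.000676) = 1 * 1.000676 = 1.000676, which rounds to 1.0007.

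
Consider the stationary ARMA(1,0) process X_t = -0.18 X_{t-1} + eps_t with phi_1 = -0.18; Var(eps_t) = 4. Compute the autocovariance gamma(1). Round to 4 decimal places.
\gamma(1) = -0.7441

Multiply the model equation by X_{t-k} and take expectations. With theta_0 = psi_0 = 1 and psi_j the MA(infinity) weights, this gives
  gamma(k) - sum_i phi_i gamma(k-i) = c_k,
  c_k = sigma^2 * sum_{j=k..q} theta_j psi_{j-k}   (c_k = 0 for k > q),
using gamma(-m) = gamma(m).
Pure AR (q = 0): c_0 = sigma^2 = 4, c_k = 0 for k >= 1.
Equations for k = 0 and k = 1 (AR order 1):
  gamma(0) = phi_1 gamma(1) + c_0
  gamma(1) = phi_1 gamma(0) + c_1
Substituting the second into the first: gamma(0) (1 - phi_1^2) = c_0 + phi_1 c_1, so
  gamma(0) = c_0 / (1 - phi_1^2) = 4 / (1 - (-0.18)^2) = 4 / 0.9676 = 4.13394.
  gamma(1) = phi_1 gamma(0) = (-0.18)(4.13394) = -0.744109.
Therefore gamma(1) = -0.7441 (to 4 decimal places).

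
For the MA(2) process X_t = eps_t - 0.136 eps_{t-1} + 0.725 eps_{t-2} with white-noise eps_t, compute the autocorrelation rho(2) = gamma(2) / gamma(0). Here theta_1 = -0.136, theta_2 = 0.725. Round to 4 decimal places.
\rho(2) = 0.4695

For an MA(q) process with theta_0 = 1, the autocovariance is
  gamma(k) = sigma^2 * sum_{i=0..q-k} theta_i * theta_{i+k},
and rho(k) = gamma(k) / gamma(0). Sigma^2 cancels.
  numerator   = (1)*(0.725) = 0.725.
  denominator = (1)^2 + (-0.136)^2 + (0.725)^2 = 1.544121.
  rho(2) = 0.725 / 1.544121 = 0.4695.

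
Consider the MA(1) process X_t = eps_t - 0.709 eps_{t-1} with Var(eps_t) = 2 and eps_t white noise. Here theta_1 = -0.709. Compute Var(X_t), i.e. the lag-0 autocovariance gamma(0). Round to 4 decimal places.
\gamma(0) = 3.0054

For an MA(q) process X_t = eps_t + sum_i theta_i eps_{t-i} with
Var(eps_t) = sigma^2, the variance is
  gamma(0) = sigma^2 * (1 + sum_i theta_i^2).
  sum_i theta_i^2 = (-0.709)^2 = 0.502681.
  gamma(0) = 2 * (1 + 0.502681) = 2 * 1.502681 = 3.005362, which rounds to 3.0054.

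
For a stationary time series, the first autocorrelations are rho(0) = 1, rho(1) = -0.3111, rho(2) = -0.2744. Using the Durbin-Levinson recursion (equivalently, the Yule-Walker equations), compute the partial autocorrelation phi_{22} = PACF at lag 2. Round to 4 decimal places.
\phi_{22} = -0.4110

The PACF at lag k is phi_{kk}, the last component of the solution
to the Yule-Walker system G_k phi = r_k where
  (G_k)_{ij} = rho(|i - j|), (r_k)_i = rho(i), i,j = 1..k.
Equivalently, Durbin-Levinson gives phi_{kk} iteratively:
  phi_{11} = rho(1)
  phi_{kk} = [rho(k) - sum_{j=1..k-1} phi_{k-1,j} rho(k-j)]
            / [1 - sum_{j=1..k-1} phi_{k-1,j} rho(j)],
  phi_{k,j} = phi_{k-1,j} - phi_{kk} phi_{k-1,k-j},  j = 1..k-1.
Step k = 1:
  phi_11 = rho(1) = -0.3111.
Step k = 2:
  phi_22 = [rho(2) - phi_11 rho(1)] / [1 - phi_11 rho(1)] = [-0.2744 - (-0.3111)(-0.3111)] / [1 - (-0.3111)(-0.3111)]
         = -0.37118321 / 0.90321679 = -0.411.
Therefore phi_{22} = -0.4110.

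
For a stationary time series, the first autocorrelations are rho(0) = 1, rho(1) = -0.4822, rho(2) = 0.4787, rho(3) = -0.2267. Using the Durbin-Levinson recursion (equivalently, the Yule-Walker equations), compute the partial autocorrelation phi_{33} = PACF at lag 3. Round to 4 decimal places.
\phi_{33} = 0.1231

The PACF at lag k is phi_{kk}, the last component of the solution
to the Yule-Walker system G_k phi = r_k where
  (G_k)_{ij} = rho(|i - j|), (r_k)_i = rho(i), i,j = 1..k.
Equivalently, Durbin-Levinson gives phi_{kk} iteratively:
  phi_{11} = rho(1)
  phi_{kk} = [rho(k) - sum_{j=1..k-1} phi_{k-1,j} rho(k-j)]
            / [1 - sum_{j=1..k-1} phi_{k-1,j} rho(j)],
  phi_{k,j} = phi_{k-1,j} - phi_{kk} phi_{k-1,k-j},  j = 1..k-1.
Step k = 1:
  phi_11 = rho(1) = -0.4822.
Step k = 2:
  phi_22 = [rho(2) - phi_11 rho(1)] / [1 - phi_11 rho(1)] = [0.4787 - (-0.4822)(-0.4822)] / [1 - (-0.4822)(-0.4822)]
         = 0.24618316 / 0.76748316 = 0.320767.
  Update: phi_21 = phi_11 - phi_22 phi_11 = -0.4822 - (0.320767)(-0.4822) = -0.327526.
Step k = 3:
  phi_33 = [rho(3) - phi_21 rho(2) - phi_22 rho(1)] / [1 - phi_21 rho(1) - phi_22 rho(2)]
    numerator   = -0.2267 - (-0.327526)(0.4787) - (0.320767)(-0.4822) = 0.08476058
    denominator = 1 - (-0.327526)(-0.4822) - (0.320767)(0.4787) = 0.68851576
  phi_33 = 0.08476058 / 0.68851576 = 0.1231.
Therefore phi_{33} = 0.1231.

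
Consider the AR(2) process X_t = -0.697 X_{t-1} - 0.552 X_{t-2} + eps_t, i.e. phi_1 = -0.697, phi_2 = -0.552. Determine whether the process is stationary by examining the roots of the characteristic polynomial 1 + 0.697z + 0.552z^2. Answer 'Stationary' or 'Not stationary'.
\text{Stationary}

The AR(p) characteristic polynomial is P(z) = 1 + 0.697z + 0.552z^2.
Stationarity requires all roots to lie outside the unit circle, i.e. |z| > 1 for every root.
Set 1 + (0.697) z + (0.552) z^2 = 0, i.e. a z^2 + b z + c = 0 with a = 0.552, b = 0.697, c = 1.
Discriminant D = b^2 - 4ac = (0.697)^2 - 4*(0.552)*1 = 0.485809 - (2.208) = -1.722191.
D < 0, so the roots are the complex-conjugate pair z = (-b +/- i sqrt(-D)) / (2a) = -0.6313 +/- 1.1887i.
For a conjugate pair |z|^2 = z * conj(z) = (product of roots) = c/a = 1/(0.552) = 1.811594, so |z| = sqrt(1.811594) = 1.346 for both roots.
Moduli of all roots: 1.3460, 1.3460.
All moduli strictly greater than 1? Yes.
Verdict: Stationary.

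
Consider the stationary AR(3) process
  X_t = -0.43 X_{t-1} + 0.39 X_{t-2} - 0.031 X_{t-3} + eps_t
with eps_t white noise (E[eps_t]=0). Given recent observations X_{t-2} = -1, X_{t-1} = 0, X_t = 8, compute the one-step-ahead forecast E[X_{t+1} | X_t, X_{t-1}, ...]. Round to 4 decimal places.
E[X_{t+1} \mid \mathcal F_t] = -3.4090

For an AR(p) model X_t = c + sum_i phi_i X_{t-i} + eps_t, the
one-step-ahead conditional mean is
  E[X_{t+1} | X_t, ...] = c + sum_i phi_i X_{t+1-i}.
Substitute known values:
  E[X_{t+1} | ...] = (-0.43) * (8) + (0.39) * (0) + (-0.031) * (-1)
                   = -3.4090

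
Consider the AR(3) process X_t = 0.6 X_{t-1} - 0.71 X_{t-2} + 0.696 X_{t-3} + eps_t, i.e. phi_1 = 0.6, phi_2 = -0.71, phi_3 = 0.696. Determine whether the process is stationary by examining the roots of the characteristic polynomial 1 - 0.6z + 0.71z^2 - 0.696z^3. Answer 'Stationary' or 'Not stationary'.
\text{Stationary}

The AR(p) characteristic polynomial is P(z) = 1 - 0.6z + 0.71z^2 - 0.696z^3.
Stationarity requires all roots to lie outside the unit circle, i.e. |z| > 1 for every root.
Degree 3: look for a simple real root z0 first, then factor out (1 - z/z0) and solve the remaining quadratic.
Testing z0 = 1.25: P(1.25) = 1 + (-0.6)(1.25) + (0.71)(1.25)^2 + (-0.696)(1.25)^3
  = 1 + (-0.75) + (1.109375) + (-1.359375) = 0.  So z_0 = 1.25 is a root, |z_0| = 1.25.
Divide out the factor (1 - 0.8 z) = (1 - z/z0) (since 1/z0 = 0.8):
  P(z) = (1 - 0.8 z)(1 + (0.2) z + (0.87) z^2)
  [check: z-coef 0.2 - (0.8) = -0.6; z^2-coef 0.87 - (0.8)(0.2) = 0.71; z^3-coef -(0.8)(0.87) = -0.696.]
Remaining roots from the quadratic factor 1 + (0.2) z + (0.87) z^2:
  Set 1 + (0.2) z + (0.87) z^2 = 0, i.e. a z^2 + b z + c = 0 with a = 0.87, b = 0.2, c = 1.
  Discriminant D = b^2 - 4ac = (0.2)^2 - 4*(0.87)*1 = 0.04 - (3.48) = -3.44.
  D < 0, so the roots are the complex-conjugate pair z = (-b +/- i sqrt(-D)) / (2a) = -0.1149 +/- 1.0659i.
  For a conjugate pair |z|^2 = z * conj(z) = (product of roots) = c/a = 1/(0.87) = 1.149425, so |z| = sqrt(1.149425) = 1.0721 for both roots.
Moduli of all roots: 1.2500, 1.0721, 1.0721.
All moduli strictly greater than 1? Yes.
Verdict: Stationary.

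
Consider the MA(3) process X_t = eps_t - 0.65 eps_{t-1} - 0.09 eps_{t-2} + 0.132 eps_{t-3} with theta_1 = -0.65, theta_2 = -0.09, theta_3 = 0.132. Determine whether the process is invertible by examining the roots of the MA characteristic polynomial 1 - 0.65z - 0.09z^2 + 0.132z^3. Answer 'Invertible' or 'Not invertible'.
\text{Invertible}

The MA(q) characteristic polynomial is P(z) = 1 - 0.65z - 0.09z^2 + 0.132z^3.
Invertibility requires all roots to lie outside the unit circle, i.e. |z| > 1 for every root.
Degree 3: look for a simple real root z0 first, then factor out (1 - z/z0) and solve the remaining quadratic.
Testing z0 = -2.5: P(-2.5) = 1 + (-0.65)(-2.5) + (-0.09)(-2.5)^2 + (0.132)(-2.5)^3
  = 1 + (1.625) + (-0.5625) + (-2.0625) = 0.  So z_0 = -2.5 is a root, |z_0| = 2.5.
Divide out the factor (1 + 0.4 z) = (1 - z/z0) (since 1/z0 = -0.4):
  P(z) = (1 + 0.4 z)(1 + (-1.05) z + (0.33) z^2)
  [check: z-coef -1.05 - (-0.4) = -0.65; z^2-coef 0.33 - (-0.4)(-1.05) = -0.09; z^3-coef -(-0.4)(0.33) = 0.132.]
Remaining roots from the quadratic factor 1 + (-1.05) z + (0.33) z^2:
  Set 1 + (-1.05) z + (0.33) z^2 = 0, i.e. a z^2 + b z + c = 0 with a = 0.33, b = -1.05, c = 1.
  Discriminant D = b^2 - 4ac = (-1.05)^2 - 4*(0.33)*1 = 1.1025 - (1.32) = -0.2175.
  D < 0, so the roots are the complex-conjugate pair z = (-b +/- i sqrt(-D)) / (2a) = 1.5909 +/- 0.7066i.
  For a conjugate pair |z|^2 = z * conj(z) = (product of roots) = c/a = 1/(0.33) = 3.030303, so |z| = sqrt(3.030303) = 1.7408 for both roots.
Moduli of all roots: 2.5000, 1.7408, 1.7408.
All moduli strictly greater than 1? Yes.
Verdict: Invertible.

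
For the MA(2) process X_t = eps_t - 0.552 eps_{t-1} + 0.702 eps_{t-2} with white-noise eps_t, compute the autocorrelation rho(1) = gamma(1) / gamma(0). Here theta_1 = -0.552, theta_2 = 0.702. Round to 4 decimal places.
\rho(1) = -0.5227

For an MA(q) process with theta_0 = 1, the autocovariance is
  gamma(k) = sigma^2 * sum_{i=0..q-k} theta_i * theta_{i+k},
and rho(k) = gamma(k) / gamma(0). Sigma^2 cancels.
  numerator   = (1)*(-0.552) + (-0.552)*(0.702) = -0.939504.
  denominator = (1)^2 + (-0.552)^2 + (0.702)^2 = 1.797508.
  rho(1) = -0.939504 / 1.797508 = -0.5227.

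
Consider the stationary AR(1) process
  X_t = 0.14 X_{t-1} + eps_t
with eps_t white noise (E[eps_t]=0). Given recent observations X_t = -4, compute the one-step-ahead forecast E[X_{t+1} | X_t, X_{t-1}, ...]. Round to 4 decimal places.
E[X_{t+1} \mid \mathcal F_t] = -0.5600

For an AR(p) model X_t = c + sum_i phi_i X_{t-i} + eps_t, the
one-step-ahead conditional mean is
  E[X_{t+1} | X_t, ...] = c + sum_i phi_i X_{t+1-i}.
Substitute known values:
  E[X_{t+1} | ...] = (0.14) * (-4)
                   = -0.5600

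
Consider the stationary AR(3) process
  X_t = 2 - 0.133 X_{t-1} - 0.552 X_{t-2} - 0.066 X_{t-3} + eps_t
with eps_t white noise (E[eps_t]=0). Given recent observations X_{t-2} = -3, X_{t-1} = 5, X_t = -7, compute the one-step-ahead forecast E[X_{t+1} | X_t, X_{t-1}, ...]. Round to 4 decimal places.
E[X_{t+1} \mid \mathcal F_t] = 0.3690

For an AR(p) model X_t = c + sum_i phi_i X_{t-i} + eps_t, the
one-step-ahead conditional mean is
  E[X_{t+1} | X_t, ...] = c + sum_i phi_i X_{t+1-i}.
Substitute known values:
  E[X_{t+1} | ...] = 2 + (-0.133) * (-7) + (-0.552) * (5) + (-0.066) * (-3)
                   = 0.3690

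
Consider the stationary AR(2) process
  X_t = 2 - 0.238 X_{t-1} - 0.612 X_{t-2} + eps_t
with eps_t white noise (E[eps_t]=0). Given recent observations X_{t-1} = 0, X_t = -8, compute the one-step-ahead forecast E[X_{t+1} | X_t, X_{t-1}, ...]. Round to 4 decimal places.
E[X_{t+1} \mid \mathcal F_t] = 3.9040

For an AR(p) model X_t = c + sum_i phi_i X_{t-i} + eps_t, the
one-step-ahead conditional mean is
  E[X_{t+1} | X_t, ...] = c + sum_i phi_i X_{t+1-i}.
Substitute known values:
  E[X_{t+1} | ...] = 2 + (-0.238) * (-8) + (-0.612) * (0)
                   = 3.9040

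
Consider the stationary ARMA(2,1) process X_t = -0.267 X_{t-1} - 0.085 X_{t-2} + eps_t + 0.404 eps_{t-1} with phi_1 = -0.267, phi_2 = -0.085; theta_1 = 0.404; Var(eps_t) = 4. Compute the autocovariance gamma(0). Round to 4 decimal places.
\gamma(0) = 4.1361

Multiply the model equation by X_{t-k} and take expectations. With theta_0 = psi_0 = 1 and psi_j the MA(infinity) weights, this gives
  gamma(k) - sum_i phi_i gamma(k-i) = c_k,
  c_k = sigma^2 * sum_{j=k..q} theta_j psi_{j-k}   (c_k = 0 for k > q),
using gamma(-m) = gamma(m).
psi-weights needed (psi_j = theta_j + sum_i phi_i psi_{j-i}):
  psi_1 = theta_1 + phi_1 = 0.404 + (-0.267) = 0.137
Right-hand sides:
  c_0 = sigma^2 (1 + theta_1 psi_1) = 4 * (1 + (0.404)(0.137)) = 4 * 1.055348 = 4.221392
  c_1 = sigma^2 theta_1 = 4 * (0.404) = 1.616
  c_2 = 0
Equations for k = 0, 1, 2 (AR order 2, c_2 = 0):
  (E0) gamma(0) = phi_1 gamma(1) + phi_2 gamma(2) + c_0
  (E1) gamma(1) = phi_1 gamma(0) + phi_2 gamma(1) + c_1
  (E2) gamma(2) = phi_1 gamma(1) + phi_2 gamma(0)
From (E1): gamma(1) = A gamma(0) + B with
  A = phi_1 / (1 - phi_2) = -0.267 / 1.085 = -0.246083,   B = c_1 / (1 - phi_2) = 1.616 / 1.085 = 1.489401.
Insert (E2) into (E0): gamma(0) (1 - phi_2^2) = phi_1 (1 + phi_2) gamma(1) + c_0.
  phi_1 (1 + phi_2) = (-0.267)(0.915) = -0.244305,   1 - phi_2^2 = 0.992775.
Replace gamma(1) by A gamma(0) + B and collect gamma(0):
  gamma(0) [0.992775 - (-0.244305)(-0.246083)] = (-0.244305)(1.489401) + 4.221392
  gamma(0) * 0.932656 = 3.857524
  gamma(0) = 3.857524 / 0.932656 = 4.136064.
Therefore gamma(0) = 4.1361 (to 4 decimal places).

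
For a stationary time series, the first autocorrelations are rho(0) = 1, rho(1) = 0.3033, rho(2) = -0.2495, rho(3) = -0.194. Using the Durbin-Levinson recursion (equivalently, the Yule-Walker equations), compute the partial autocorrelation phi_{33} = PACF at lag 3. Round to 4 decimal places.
\phi_{33} = 0.0310

The PACF at lag k is phi_{kk}, the last component of the solution
to the Yule-Walker system G_k phi = r_k where
  (G_k)_{ij} = rho(|i - j|), (r_k)_i = rho(i), i,j = 1..k.
Equivalently, Durbin-Levinson gives phi_{kk} iteratively:
  phi_{11} = rho(1)
  phi_{kk} = [rho(k) - sum_{j=1..k-1} phi_{k-1,j} rho(k-j)]
            / [1 - sum_{j=1..k-1} phi_{k-1,j} rho(j)],
  phi_{k,j} = phi_{k-1,j} - phi_{kk} phi_{k-1,k-j},  j = 1..k-1.
Step k = 1:
  phi_11 = rho(1) = 0.3033.
Step k = 2:
  phi_22 = [rho(2) - phi_11 rho(1)] / [1 - phi_11 rho(1)] = [-0.2495 - (0.3033)(0.3033)] / [1 - (0.3033)(0.3033)]
         = -0.34149089 / 0.90800911 = -0.376088.
  Update: phi_21 = phi_11 - phi_22 phi_11 = 0.3033 - (-0.376088)(0.3033) = 0.417367.
Step k = 3:
  phi_33 = [rho(3) - phi_21 rho(2) - phi_22 rho(1)] / [1 - phi_21 rho(1) - phi_22 rho(2)]
    numerator   = -0.194 - (0.417367)(-0.2495) - (-0.376088)(0.3033) = 0.0242005
    denominator = 1 - (0.417367)(0.3033) - (-0.376088)(-0.2495) = 0.77957865
  phi_33 = 0.0242005 / 0.77957865 = 0.031.
Therefore phi_{33} = 0.0310.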